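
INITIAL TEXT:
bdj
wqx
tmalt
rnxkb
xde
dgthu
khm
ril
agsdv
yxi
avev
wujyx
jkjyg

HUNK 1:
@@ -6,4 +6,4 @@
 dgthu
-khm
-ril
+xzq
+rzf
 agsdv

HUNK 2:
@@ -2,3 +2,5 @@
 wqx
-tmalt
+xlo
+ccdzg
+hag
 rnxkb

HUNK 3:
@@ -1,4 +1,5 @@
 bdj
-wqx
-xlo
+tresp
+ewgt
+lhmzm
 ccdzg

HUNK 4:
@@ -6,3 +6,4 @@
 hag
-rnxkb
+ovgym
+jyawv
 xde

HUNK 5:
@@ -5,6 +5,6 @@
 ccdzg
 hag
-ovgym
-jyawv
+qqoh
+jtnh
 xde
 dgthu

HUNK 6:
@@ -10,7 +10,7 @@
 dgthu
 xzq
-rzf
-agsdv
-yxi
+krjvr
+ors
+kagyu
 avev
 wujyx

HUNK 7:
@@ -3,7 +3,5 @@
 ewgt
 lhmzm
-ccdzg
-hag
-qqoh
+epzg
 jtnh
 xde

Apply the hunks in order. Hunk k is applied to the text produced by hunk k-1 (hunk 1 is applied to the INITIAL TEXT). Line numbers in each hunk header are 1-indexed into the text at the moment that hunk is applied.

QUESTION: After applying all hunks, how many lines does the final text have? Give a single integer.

Answer: 15

Derivation:
Hunk 1: at line 6 remove [khm,ril] add [xzq,rzf] -> 13 lines: bdj wqx tmalt rnxkb xde dgthu xzq rzf agsdv yxi avev wujyx jkjyg
Hunk 2: at line 2 remove [tmalt] add [xlo,ccdzg,hag] -> 15 lines: bdj wqx xlo ccdzg hag rnxkb xde dgthu xzq rzf agsdv yxi avev wujyx jkjyg
Hunk 3: at line 1 remove [wqx,xlo] add [tresp,ewgt,lhmzm] -> 16 lines: bdj tresp ewgt lhmzm ccdzg hag rnxkb xde dgthu xzq rzf agsdv yxi avev wujyx jkjyg
Hunk 4: at line 6 remove [rnxkb] add [ovgym,jyawv] -> 17 lines: bdj tresp ewgt lhmzm ccdzg hag ovgym jyawv xde dgthu xzq rzf agsdv yxi avev wujyx jkjyg
Hunk 5: at line 5 remove [ovgym,jyawv] add [qqoh,jtnh] -> 17 lines: bdj tresp ewgt lhmzm ccdzg hag qqoh jtnh xde dgthu xzq rzf agsdv yxi avev wujyx jkjyg
Hunk 6: at line 10 remove [rzf,agsdv,yxi] add [krjvr,ors,kagyu] -> 17 lines: bdj tresp ewgt lhmzm ccdzg hag qqoh jtnh xde dgthu xzq krjvr ors kagyu avev wujyx jkjyg
Hunk 7: at line 3 remove [ccdzg,hag,qqoh] add [epzg] -> 15 lines: bdj tresp ewgt lhmzm epzg jtnh xde dgthu xzq krjvr ors kagyu avev wujyx jkjyg
Final line count: 15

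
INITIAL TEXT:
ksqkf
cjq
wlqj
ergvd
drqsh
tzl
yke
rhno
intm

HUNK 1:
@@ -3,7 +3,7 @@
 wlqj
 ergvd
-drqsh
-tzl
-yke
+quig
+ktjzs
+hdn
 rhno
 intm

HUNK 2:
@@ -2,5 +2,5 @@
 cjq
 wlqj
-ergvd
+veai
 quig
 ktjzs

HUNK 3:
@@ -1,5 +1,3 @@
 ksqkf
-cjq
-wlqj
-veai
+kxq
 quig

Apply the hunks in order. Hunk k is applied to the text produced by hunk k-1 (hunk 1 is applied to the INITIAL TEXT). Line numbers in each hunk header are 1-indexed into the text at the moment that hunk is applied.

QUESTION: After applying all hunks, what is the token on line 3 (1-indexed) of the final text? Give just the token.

Answer: quig

Derivation:
Hunk 1: at line 3 remove [drqsh,tzl,yke] add [quig,ktjzs,hdn] -> 9 lines: ksqkf cjq wlqj ergvd quig ktjzs hdn rhno intm
Hunk 2: at line 2 remove [ergvd] add [veai] -> 9 lines: ksqkf cjq wlqj veai quig ktjzs hdn rhno intm
Hunk 3: at line 1 remove [cjq,wlqj,veai] add [kxq] -> 7 lines: ksqkf kxq quig ktjzs hdn rhno intm
Final line 3: quig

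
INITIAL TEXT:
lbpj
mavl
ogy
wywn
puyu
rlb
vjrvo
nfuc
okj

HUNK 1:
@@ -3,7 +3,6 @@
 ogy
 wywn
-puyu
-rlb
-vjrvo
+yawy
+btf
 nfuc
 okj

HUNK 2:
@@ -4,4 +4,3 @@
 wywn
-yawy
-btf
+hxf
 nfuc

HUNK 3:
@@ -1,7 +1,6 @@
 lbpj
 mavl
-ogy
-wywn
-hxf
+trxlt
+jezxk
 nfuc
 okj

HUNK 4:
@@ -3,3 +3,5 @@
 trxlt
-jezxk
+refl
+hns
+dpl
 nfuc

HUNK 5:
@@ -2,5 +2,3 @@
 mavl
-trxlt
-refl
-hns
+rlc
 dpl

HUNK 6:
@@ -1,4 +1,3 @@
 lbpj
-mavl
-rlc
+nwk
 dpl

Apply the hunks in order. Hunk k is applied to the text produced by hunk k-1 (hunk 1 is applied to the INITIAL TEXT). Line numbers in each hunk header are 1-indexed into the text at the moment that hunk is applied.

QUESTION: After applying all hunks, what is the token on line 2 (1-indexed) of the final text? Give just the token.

Hunk 1: at line 3 remove [puyu,rlb,vjrvo] add [yawy,btf] -> 8 lines: lbpj mavl ogy wywn yawy btf nfuc okj
Hunk 2: at line 4 remove [yawy,btf] add [hxf] -> 7 lines: lbpj mavl ogy wywn hxf nfuc okj
Hunk 3: at line 1 remove [ogy,wywn,hxf] add [trxlt,jezxk] -> 6 lines: lbpj mavl trxlt jezxk nfuc okj
Hunk 4: at line 3 remove [jezxk] add [refl,hns,dpl] -> 8 lines: lbpj mavl trxlt refl hns dpl nfuc okj
Hunk 5: at line 2 remove [trxlt,refl,hns] add [rlc] -> 6 lines: lbpj mavl rlc dpl nfuc okj
Hunk 6: at line 1 remove [mavl,rlc] add [nwk] -> 5 lines: lbpj nwk dpl nfuc okj
Final line 2: nwk

Answer: nwk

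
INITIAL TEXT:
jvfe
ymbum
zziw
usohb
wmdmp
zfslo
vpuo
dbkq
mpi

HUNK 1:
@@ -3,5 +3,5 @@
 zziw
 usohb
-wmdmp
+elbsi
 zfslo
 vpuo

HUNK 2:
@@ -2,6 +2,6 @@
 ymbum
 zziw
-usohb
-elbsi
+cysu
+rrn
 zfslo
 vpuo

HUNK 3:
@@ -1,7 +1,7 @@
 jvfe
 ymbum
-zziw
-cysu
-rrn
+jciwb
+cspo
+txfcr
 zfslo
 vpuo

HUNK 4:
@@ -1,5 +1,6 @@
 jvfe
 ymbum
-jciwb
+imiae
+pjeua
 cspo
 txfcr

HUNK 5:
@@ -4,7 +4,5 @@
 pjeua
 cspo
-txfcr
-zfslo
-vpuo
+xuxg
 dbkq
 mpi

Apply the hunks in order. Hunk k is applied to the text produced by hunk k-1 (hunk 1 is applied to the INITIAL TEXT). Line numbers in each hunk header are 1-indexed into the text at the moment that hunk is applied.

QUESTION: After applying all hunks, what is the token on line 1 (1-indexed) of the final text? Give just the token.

Hunk 1: at line 3 remove [wmdmp] add [elbsi] -> 9 lines: jvfe ymbum zziw usohb elbsi zfslo vpuo dbkq mpi
Hunk 2: at line 2 remove [usohb,elbsi] add [cysu,rrn] -> 9 lines: jvfe ymbum zziw cysu rrn zfslo vpuo dbkq mpi
Hunk 3: at line 1 remove [zziw,cysu,rrn] add [jciwb,cspo,txfcr] -> 9 lines: jvfe ymbum jciwb cspo txfcr zfslo vpuo dbkq mpi
Hunk 4: at line 1 remove [jciwb] add [imiae,pjeua] -> 10 lines: jvfe ymbum imiae pjeua cspo txfcr zfslo vpuo dbkq mpi
Hunk 5: at line 4 remove [txfcr,zfslo,vpuo] add [xuxg] -> 8 lines: jvfe ymbum imiae pjeua cspo xuxg dbkq mpi
Final line 1: jvfe

Answer: jvfe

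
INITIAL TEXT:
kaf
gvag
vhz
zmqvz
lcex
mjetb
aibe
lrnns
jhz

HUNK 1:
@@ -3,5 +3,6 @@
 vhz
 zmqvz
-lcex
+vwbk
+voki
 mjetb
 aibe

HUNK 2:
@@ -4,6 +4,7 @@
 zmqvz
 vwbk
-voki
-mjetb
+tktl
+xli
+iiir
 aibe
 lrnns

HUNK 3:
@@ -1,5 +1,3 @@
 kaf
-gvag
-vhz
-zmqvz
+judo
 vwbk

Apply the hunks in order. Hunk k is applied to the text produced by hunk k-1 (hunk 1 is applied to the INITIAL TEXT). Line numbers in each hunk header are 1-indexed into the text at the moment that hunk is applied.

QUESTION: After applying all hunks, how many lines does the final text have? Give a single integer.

Answer: 9

Derivation:
Hunk 1: at line 3 remove [lcex] add [vwbk,voki] -> 10 lines: kaf gvag vhz zmqvz vwbk voki mjetb aibe lrnns jhz
Hunk 2: at line 4 remove [voki,mjetb] add [tktl,xli,iiir] -> 11 lines: kaf gvag vhz zmqvz vwbk tktl xli iiir aibe lrnns jhz
Hunk 3: at line 1 remove [gvag,vhz,zmqvz] add [judo] -> 9 lines: kaf judo vwbk tktl xli iiir aibe lrnns jhz
Final line count: 9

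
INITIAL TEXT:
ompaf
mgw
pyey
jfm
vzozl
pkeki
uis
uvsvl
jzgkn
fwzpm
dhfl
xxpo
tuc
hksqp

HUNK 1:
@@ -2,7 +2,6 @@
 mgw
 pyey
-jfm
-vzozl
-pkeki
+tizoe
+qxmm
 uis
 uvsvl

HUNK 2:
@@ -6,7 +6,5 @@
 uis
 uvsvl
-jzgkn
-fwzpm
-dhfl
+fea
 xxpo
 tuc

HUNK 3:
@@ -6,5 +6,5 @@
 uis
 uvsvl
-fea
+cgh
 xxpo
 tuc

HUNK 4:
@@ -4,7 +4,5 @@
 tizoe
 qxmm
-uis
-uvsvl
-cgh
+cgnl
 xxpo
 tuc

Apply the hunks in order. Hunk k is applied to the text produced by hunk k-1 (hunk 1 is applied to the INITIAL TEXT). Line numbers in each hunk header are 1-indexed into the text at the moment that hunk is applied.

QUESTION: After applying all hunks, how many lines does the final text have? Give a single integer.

Answer: 9

Derivation:
Hunk 1: at line 2 remove [jfm,vzozl,pkeki] add [tizoe,qxmm] -> 13 lines: ompaf mgw pyey tizoe qxmm uis uvsvl jzgkn fwzpm dhfl xxpo tuc hksqp
Hunk 2: at line 6 remove [jzgkn,fwzpm,dhfl] add [fea] -> 11 lines: ompaf mgw pyey tizoe qxmm uis uvsvl fea xxpo tuc hksqp
Hunk 3: at line 6 remove [fea] add [cgh] -> 11 lines: ompaf mgw pyey tizoe qxmm uis uvsvl cgh xxpo tuc hksqp
Hunk 4: at line 4 remove [uis,uvsvl,cgh] add [cgnl] -> 9 lines: ompaf mgw pyey tizoe qxmm cgnl xxpo tuc hksqp
Final line count: 9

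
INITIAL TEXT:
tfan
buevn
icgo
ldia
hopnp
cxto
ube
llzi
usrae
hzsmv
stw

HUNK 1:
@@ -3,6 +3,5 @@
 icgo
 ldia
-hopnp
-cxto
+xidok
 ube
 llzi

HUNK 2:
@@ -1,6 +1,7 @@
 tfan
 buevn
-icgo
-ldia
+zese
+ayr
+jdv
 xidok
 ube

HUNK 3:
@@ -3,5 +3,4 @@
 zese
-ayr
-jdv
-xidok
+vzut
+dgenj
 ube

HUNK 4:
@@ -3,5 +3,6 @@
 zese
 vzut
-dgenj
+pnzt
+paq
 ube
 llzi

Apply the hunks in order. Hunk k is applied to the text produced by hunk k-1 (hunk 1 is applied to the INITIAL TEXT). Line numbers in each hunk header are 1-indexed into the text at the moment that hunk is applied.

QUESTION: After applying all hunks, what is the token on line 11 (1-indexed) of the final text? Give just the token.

Answer: stw

Derivation:
Hunk 1: at line 3 remove [hopnp,cxto] add [xidok] -> 10 lines: tfan buevn icgo ldia xidok ube llzi usrae hzsmv stw
Hunk 2: at line 1 remove [icgo,ldia] add [zese,ayr,jdv] -> 11 lines: tfan buevn zese ayr jdv xidok ube llzi usrae hzsmv stw
Hunk 3: at line 3 remove [ayr,jdv,xidok] add [vzut,dgenj] -> 10 lines: tfan buevn zese vzut dgenj ube llzi usrae hzsmv stw
Hunk 4: at line 3 remove [dgenj] add [pnzt,paq] -> 11 lines: tfan buevn zese vzut pnzt paq ube llzi usrae hzsmv stw
Final line 11: stw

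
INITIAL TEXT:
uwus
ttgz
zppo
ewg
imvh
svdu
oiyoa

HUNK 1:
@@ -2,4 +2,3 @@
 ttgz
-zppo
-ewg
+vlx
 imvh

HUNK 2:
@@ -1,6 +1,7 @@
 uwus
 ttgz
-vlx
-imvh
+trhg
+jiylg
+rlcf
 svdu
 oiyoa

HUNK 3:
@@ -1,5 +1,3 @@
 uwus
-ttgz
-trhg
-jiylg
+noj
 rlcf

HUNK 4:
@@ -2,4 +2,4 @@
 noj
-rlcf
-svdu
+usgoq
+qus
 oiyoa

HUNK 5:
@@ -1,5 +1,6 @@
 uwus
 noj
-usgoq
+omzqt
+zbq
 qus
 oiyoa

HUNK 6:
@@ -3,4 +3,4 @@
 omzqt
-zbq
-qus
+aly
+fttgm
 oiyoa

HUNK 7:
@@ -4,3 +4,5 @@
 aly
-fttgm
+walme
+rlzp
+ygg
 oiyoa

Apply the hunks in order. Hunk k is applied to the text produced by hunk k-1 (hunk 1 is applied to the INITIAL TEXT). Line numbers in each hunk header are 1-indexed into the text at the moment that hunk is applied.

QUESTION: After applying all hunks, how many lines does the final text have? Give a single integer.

Hunk 1: at line 2 remove [zppo,ewg] add [vlx] -> 6 lines: uwus ttgz vlx imvh svdu oiyoa
Hunk 2: at line 1 remove [vlx,imvh] add [trhg,jiylg,rlcf] -> 7 lines: uwus ttgz trhg jiylg rlcf svdu oiyoa
Hunk 3: at line 1 remove [ttgz,trhg,jiylg] add [noj] -> 5 lines: uwus noj rlcf svdu oiyoa
Hunk 4: at line 2 remove [rlcf,svdu] add [usgoq,qus] -> 5 lines: uwus noj usgoq qus oiyoa
Hunk 5: at line 1 remove [usgoq] add [omzqt,zbq] -> 6 lines: uwus noj omzqt zbq qus oiyoa
Hunk 6: at line 3 remove [zbq,qus] add [aly,fttgm] -> 6 lines: uwus noj omzqt aly fttgm oiyoa
Hunk 7: at line 4 remove [fttgm] add [walme,rlzp,ygg] -> 8 lines: uwus noj omzqt aly walme rlzp ygg oiyoa
Final line count: 8

Answer: 8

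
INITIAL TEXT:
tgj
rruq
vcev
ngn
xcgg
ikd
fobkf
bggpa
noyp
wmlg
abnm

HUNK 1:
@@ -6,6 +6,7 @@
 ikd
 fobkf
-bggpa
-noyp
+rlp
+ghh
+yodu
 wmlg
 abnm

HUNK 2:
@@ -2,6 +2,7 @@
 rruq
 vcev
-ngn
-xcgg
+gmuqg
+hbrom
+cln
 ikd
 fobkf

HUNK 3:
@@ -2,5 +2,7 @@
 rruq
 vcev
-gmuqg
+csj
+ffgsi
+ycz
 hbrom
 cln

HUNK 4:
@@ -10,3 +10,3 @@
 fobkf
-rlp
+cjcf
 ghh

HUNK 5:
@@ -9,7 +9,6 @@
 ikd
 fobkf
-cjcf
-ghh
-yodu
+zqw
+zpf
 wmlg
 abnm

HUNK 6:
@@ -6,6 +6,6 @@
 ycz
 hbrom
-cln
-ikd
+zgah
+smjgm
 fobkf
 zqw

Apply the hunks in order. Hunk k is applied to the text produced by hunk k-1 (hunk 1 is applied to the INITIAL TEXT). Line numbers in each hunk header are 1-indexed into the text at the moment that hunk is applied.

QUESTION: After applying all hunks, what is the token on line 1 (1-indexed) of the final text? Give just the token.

Hunk 1: at line 6 remove [bggpa,noyp] add [rlp,ghh,yodu] -> 12 lines: tgj rruq vcev ngn xcgg ikd fobkf rlp ghh yodu wmlg abnm
Hunk 2: at line 2 remove [ngn,xcgg] add [gmuqg,hbrom,cln] -> 13 lines: tgj rruq vcev gmuqg hbrom cln ikd fobkf rlp ghh yodu wmlg abnm
Hunk 3: at line 2 remove [gmuqg] add [csj,ffgsi,ycz] -> 15 lines: tgj rruq vcev csj ffgsi ycz hbrom cln ikd fobkf rlp ghh yodu wmlg abnm
Hunk 4: at line 10 remove [rlp] add [cjcf] -> 15 lines: tgj rruq vcev csj ffgsi ycz hbrom cln ikd fobkf cjcf ghh yodu wmlg abnm
Hunk 5: at line 9 remove [cjcf,ghh,yodu] add [zqw,zpf] -> 14 lines: tgj rruq vcev csj ffgsi ycz hbrom cln ikd fobkf zqw zpf wmlg abnm
Hunk 6: at line 6 remove [cln,ikd] add [zgah,smjgm] -> 14 lines: tgj rruq vcev csj ffgsi ycz hbrom zgah smjgm fobkf zqw zpf wmlg abnm
Final line 1: tgj

Answer: tgj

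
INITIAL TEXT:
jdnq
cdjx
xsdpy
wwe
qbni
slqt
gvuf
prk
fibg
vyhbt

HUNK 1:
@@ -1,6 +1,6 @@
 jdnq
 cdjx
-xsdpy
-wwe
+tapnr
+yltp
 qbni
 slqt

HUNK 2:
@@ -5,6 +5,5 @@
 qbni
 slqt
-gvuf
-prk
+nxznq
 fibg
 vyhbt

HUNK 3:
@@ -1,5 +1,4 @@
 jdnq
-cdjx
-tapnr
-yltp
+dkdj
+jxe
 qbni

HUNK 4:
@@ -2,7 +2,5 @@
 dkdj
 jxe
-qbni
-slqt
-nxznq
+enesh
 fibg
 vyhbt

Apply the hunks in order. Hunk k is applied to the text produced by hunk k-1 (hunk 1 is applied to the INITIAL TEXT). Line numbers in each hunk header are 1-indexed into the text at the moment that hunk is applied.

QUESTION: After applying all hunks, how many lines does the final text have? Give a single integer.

Hunk 1: at line 1 remove [xsdpy,wwe] add [tapnr,yltp] -> 10 lines: jdnq cdjx tapnr yltp qbni slqt gvuf prk fibg vyhbt
Hunk 2: at line 5 remove [gvuf,prk] add [nxznq] -> 9 lines: jdnq cdjx tapnr yltp qbni slqt nxznq fibg vyhbt
Hunk 3: at line 1 remove [cdjx,tapnr,yltp] add [dkdj,jxe] -> 8 lines: jdnq dkdj jxe qbni slqt nxznq fibg vyhbt
Hunk 4: at line 2 remove [qbni,slqt,nxznq] add [enesh] -> 6 lines: jdnq dkdj jxe enesh fibg vyhbt
Final line count: 6

Answer: 6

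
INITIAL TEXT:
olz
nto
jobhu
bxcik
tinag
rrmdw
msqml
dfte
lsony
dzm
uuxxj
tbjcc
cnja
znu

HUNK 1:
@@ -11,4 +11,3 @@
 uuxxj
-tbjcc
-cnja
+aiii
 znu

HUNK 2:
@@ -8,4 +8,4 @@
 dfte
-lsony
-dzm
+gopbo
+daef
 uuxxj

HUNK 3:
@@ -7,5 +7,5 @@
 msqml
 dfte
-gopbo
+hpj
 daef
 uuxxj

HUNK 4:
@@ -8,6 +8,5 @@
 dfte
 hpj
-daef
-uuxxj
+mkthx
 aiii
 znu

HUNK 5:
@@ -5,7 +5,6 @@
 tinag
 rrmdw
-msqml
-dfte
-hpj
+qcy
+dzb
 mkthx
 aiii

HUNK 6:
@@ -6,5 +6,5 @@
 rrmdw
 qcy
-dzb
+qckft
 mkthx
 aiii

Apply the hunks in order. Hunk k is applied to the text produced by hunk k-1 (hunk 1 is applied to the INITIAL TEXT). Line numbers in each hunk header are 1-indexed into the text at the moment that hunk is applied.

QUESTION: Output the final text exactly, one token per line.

Answer: olz
nto
jobhu
bxcik
tinag
rrmdw
qcy
qckft
mkthx
aiii
znu

Derivation:
Hunk 1: at line 11 remove [tbjcc,cnja] add [aiii] -> 13 lines: olz nto jobhu bxcik tinag rrmdw msqml dfte lsony dzm uuxxj aiii znu
Hunk 2: at line 8 remove [lsony,dzm] add [gopbo,daef] -> 13 lines: olz nto jobhu bxcik tinag rrmdw msqml dfte gopbo daef uuxxj aiii znu
Hunk 3: at line 7 remove [gopbo] add [hpj] -> 13 lines: olz nto jobhu bxcik tinag rrmdw msqml dfte hpj daef uuxxj aiii znu
Hunk 4: at line 8 remove [daef,uuxxj] add [mkthx] -> 12 lines: olz nto jobhu bxcik tinag rrmdw msqml dfte hpj mkthx aiii znu
Hunk 5: at line 5 remove [msqml,dfte,hpj] add [qcy,dzb] -> 11 lines: olz nto jobhu bxcik tinag rrmdw qcy dzb mkthx aiii znu
Hunk 6: at line 6 remove [dzb] add [qckft] -> 11 lines: olz nto jobhu bxcik tinag rrmdw qcy qckft mkthx aiii znu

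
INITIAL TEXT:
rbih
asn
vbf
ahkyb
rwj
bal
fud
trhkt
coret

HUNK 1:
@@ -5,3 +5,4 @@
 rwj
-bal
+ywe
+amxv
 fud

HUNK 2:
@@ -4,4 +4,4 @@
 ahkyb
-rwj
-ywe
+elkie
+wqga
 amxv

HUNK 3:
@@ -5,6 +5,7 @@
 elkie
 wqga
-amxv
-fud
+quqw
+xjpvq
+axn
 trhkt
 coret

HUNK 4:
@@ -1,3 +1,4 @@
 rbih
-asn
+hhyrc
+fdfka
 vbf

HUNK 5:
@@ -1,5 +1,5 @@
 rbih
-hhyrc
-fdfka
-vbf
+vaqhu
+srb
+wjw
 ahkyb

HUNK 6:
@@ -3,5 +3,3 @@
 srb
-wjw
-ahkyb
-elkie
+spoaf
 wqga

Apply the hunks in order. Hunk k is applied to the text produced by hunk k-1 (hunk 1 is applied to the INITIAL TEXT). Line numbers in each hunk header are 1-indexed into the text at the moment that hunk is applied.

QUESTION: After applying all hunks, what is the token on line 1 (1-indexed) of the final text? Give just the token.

Hunk 1: at line 5 remove [bal] add [ywe,amxv] -> 10 lines: rbih asn vbf ahkyb rwj ywe amxv fud trhkt coret
Hunk 2: at line 4 remove [rwj,ywe] add [elkie,wqga] -> 10 lines: rbih asn vbf ahkyb elkie wqga amxv fud trhkt coret
Hunk 3: at line 5 remove [amxv,fud] add [quqw,xjpvq,axn] -> 11 lines: rbih asn vbf ahkyb elkie wqga quqw xjpvq axn trhkt coret
Hunk 4: at line 1 remove [asn] add [hhyrc,fdfka] -> 12 lines: rbih hhyrc fdfka vbf ahkyb elkie wqga quqw xjpvq axn trhkt coret
Hunk 5: at line 1 remove [hhyrc,fdfka,vbf] add [vaqhu,srb,wjw] -> 12 lines: rbih vaqhu srb wjw ahkyb elkie wqga quqw xjpvq axn trhkt coret
Hunk 6: at line 3 remove [wjw,ahkyb,elkie] add [spoaf] -> 10 lines: rbih vaqhu srb spoaf wqga quqw xjpvq axn trhkt coret
Final line 1: rbih

Answer: rbih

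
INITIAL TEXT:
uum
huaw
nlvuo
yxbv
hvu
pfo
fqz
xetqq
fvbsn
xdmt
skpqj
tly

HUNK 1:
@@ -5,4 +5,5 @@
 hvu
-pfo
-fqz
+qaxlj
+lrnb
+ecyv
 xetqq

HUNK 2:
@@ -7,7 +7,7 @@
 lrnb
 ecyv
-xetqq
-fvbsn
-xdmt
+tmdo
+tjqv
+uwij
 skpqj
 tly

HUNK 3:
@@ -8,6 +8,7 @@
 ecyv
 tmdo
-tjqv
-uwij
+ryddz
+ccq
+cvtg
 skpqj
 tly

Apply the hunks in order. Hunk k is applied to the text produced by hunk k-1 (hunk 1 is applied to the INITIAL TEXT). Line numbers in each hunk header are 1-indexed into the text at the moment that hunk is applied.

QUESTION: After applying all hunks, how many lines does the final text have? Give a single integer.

Answer: 14

Derivation:
Hunk 1: at line 5 remove [pfo,fqz] add [qaxlj,lrnb,ecyv] -> 13 lines: uum huaw nlvuo yxbv hvu qaxlj lrnb ecyv xetqq fvbsn xdmt skpqj tly
Hunk 2: at line 7 remove [xetqq,fvbsn,xdmt] add [tmdo,tjqv,uwij] -> 13 lines: uum huaw nlvuo yxbv hvu qaxlj lrnb ecyv tmdo tjqv uwij skpqj tly
Hunk 3: at line 8 remove [tjqv,uwij] add [ryddz,ccq,cvtg] -> 14 lines: uum huaw nlvuo yxbv hvu qaxlj lrnb ecyv tmdo ryddz ccq cvtg skpqj tly
Final line count: 14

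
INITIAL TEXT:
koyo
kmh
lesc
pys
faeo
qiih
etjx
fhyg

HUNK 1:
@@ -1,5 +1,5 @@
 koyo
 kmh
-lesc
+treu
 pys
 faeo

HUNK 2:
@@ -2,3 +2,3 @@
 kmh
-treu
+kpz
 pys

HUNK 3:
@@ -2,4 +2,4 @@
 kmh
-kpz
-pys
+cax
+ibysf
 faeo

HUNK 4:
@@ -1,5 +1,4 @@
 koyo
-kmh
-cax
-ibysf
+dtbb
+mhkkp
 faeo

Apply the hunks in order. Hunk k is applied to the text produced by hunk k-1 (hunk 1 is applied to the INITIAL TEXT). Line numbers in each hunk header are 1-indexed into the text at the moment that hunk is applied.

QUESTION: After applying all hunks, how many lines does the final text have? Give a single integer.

Hunk 1: at line 1 remove [lesc] add [treu] -> 8 lines: koyo kmh treu pys faeo qiih etjx fhyg
Hunk 2: at line 2 remove [treu] add [kpz] -> 8 lines: koyo kmh kpz pys faeo qiih etjx fhyg
Hunk 3: at line 2 remove [kpz,pys] add [cax,ibysf] -> 8 lines: koyo kmh cax ibysf faeo qiih etjx fhyg
Hunk 4: at line 1 remove [kmh,cax,ibysf] add [dtbb,mhkkp] -> 7 lines: koyo dtbb mhkkp faeo qiih etjx fhyg
Final line count: 7

Answer: 7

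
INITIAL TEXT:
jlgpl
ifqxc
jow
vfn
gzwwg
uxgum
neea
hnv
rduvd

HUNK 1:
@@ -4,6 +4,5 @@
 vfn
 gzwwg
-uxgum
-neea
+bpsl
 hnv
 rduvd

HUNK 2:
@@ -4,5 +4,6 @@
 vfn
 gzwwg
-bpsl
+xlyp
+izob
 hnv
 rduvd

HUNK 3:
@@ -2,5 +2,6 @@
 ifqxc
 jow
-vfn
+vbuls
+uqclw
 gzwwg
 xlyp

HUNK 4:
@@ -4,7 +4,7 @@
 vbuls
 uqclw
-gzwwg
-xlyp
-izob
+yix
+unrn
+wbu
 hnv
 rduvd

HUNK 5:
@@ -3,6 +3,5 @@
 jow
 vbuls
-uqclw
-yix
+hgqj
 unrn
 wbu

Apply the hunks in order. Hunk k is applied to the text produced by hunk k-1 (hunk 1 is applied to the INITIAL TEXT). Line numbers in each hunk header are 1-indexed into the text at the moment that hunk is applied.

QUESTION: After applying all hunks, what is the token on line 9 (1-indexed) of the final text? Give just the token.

Hunk 1: at line 4 remove [uxgum,neea] add [bpsl] -> 8 lines: jlgpl ifqxc jow vfn gzwwg bpsl hnv rduvd
Hunk 2: at line 4 remove [bpsl] add [xlyp,izob] -> 9 lines: jlgpl ifqxc jow vfn gzwwg xlyp izob hnv rduvd
Hunk 3: at line 2 remove [vfn] add [vbuls,uqclw] -> 10 lines: jlgpl ifqxc jow vbuls uqclw gzwwg xlyp izob hnv rduvd
Hunk 4: at line 4 remove [gzwwg,xlyp,izob] add [yix,unrn,wbu] -> 10 lines: jlgpl ifqxc jow vbuls uqclw yix unrn wbu hnv rduvd
Hunk 5: at line 3 remove [uqclw,yix] add [hgqj] -> 9 lines: jlgpl ifqxc jow vbuls hgqj unrn wbu hnv rduvd
Final line 9: rduvd

Answer: rduvd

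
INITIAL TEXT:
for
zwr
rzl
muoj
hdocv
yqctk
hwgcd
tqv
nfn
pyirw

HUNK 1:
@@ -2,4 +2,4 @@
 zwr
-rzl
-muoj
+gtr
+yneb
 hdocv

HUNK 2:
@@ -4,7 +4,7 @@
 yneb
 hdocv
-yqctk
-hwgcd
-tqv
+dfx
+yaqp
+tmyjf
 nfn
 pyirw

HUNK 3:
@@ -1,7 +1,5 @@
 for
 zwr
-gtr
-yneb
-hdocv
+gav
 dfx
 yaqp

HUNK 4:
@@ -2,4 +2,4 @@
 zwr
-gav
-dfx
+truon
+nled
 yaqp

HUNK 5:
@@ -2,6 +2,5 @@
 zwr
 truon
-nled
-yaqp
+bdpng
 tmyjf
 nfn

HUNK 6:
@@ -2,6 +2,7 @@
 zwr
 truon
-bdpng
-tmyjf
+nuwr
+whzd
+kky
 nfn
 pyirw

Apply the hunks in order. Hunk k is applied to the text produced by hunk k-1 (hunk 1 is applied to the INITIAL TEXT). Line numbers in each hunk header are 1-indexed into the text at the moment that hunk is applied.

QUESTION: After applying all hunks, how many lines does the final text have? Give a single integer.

Answer: 8

Derivation:
Hunk 1: at line 2 remove [rzl,muoj] add [gtr,yneb] -> 10 lines: for zwr gtr yneb hdocv yqctk hwgcd tqv nfn pyirw
Hunk 2: at line 4 remove [yqctk,hwgcd,tqv] add [dfx,yaqp,tmyjf] -> 10 lines: for zwr gtr yneb hdocv dfx yaqp tmyjf nfn pyirw
Hunk 3: at line 1 remove [gtr,yneb,hdocv] add [gav] -> 8 lines: for zwr gav dfx yaqp tmyjf nfn pyirw
Hunk 4: at line 2 remove [gav,dfx] add [truon,nled] -> 8 lines: for zwr truon nled yaqp tmyjf nfn pyirw
Hunk 5: at line 2 remove [nled,yaqp] add [bdpng] -> 7 lines: for zwr truon bdpng tmyjf nfn pyirw
Hunk 6: at line 2 remove [bdpng,tmyjf] add [nuwr,whzd,kky] -> 8 lines: for zwr truon nuwr whzd kky nfn pyirw
Final line count: 8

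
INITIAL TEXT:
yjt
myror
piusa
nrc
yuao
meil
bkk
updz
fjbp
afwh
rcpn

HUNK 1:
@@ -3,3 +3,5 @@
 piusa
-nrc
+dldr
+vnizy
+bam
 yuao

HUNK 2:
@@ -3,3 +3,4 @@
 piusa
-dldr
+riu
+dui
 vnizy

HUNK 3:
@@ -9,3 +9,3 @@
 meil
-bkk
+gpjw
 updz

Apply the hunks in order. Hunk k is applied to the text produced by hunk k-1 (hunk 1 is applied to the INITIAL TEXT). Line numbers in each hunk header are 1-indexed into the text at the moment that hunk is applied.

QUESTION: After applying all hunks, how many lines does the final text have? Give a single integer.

Hunk 1: at line 3 remove [nrc] add [dldr,vnizy,bam] -> 13 lines: yjt myror piusa dldr vnizy bam yuao meil bkk updz fjbp afwh rcpn
Hunk 2: at line 3 remove [dldr] add [riu,dui] -> 14 lines: yjt myror piusa riu dui vnizy bam yuao meil bkk updz fjbp afwh rcpn
Hunk 3: at line 9 remove [bkk] add [gpjw] -> 14 lines: yjt myror piusa riu dui vnizy bam yuao meil gpjw updz fjbp afwh rcpn
Final line count: 14

Answer: 14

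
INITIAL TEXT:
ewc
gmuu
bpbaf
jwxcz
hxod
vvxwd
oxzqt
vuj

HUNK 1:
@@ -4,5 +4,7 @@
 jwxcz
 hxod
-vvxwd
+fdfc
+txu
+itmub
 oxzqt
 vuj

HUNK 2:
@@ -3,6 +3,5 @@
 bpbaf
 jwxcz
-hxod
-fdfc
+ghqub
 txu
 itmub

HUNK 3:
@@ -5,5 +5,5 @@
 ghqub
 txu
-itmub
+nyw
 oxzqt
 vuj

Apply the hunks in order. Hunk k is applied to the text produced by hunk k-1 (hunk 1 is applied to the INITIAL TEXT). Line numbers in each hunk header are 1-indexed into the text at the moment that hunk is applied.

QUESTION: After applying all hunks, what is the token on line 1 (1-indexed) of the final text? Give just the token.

Answer: ewc

Derivation:
Hunk 1: at line 4 remove [vvxwd] add [fdfc,txu,itmub] -> 10 lines: ewc gmuu bpbaf jwxcz hxod fdfc txu itmub oxzqt vuj
Hunk 2: at line 3 remove [hxod,fdfc] add [ghqub] -> 9 lines: ewc gmuu bpbaf jwxcz ghqub txu itmub oxzqt vuj
Hunk 3: at line 5 remove [itmub] add [nyw] -> 9 lines: ewc gmuu bpbaf jwxcz ghqub txu nyw oxzqt vuj
Final line 1: ewc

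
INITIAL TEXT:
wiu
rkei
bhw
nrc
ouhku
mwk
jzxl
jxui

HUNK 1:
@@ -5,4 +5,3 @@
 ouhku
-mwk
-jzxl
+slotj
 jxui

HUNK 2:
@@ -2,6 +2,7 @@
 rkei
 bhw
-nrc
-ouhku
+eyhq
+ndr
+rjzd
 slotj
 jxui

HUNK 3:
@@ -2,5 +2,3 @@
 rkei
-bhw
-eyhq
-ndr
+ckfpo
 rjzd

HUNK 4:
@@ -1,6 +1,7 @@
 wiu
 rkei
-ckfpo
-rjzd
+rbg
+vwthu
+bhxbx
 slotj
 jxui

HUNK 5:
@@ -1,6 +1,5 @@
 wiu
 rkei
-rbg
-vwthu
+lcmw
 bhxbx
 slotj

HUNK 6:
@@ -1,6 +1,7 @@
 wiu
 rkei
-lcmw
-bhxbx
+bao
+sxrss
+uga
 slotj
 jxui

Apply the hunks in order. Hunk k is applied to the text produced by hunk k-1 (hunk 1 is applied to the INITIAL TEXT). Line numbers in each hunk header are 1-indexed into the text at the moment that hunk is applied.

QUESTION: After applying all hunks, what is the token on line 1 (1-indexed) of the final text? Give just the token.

Answer: wiu

Derivation:
Hunk 1: at line 5 remove [mwk,jzxl] add [slotj] -> 7 lines: wiu rkei bhw nrc ouhku slotj jxui
Hunk 2: at line 2 remove [nrc,ouhku] add [eyhq,ndr,rjzd] -> 8 lines: wiu rkei bhw eyhq ndr rjzd slotj jxui
Hunk 3: at line 2 remove [bhw,eyhq,ndr] add [ckfpo] -> 6 lines: wiu rkei ckfpo rjzd slotj jxui
Hunk 4: at line 1 remove [ckfpo,rjzd] add [rbg,vwthu,bhxbx] -> 7 lines: wiu rkei rbg vwthu bhxbx slotj jxui
Hunk 5: at line 1 remove [rbg,vwthu] add [lcmw] -> 6 lines: wiu rkei lcmw bhxbx slotj jxui
Hunk 6: at line 1 remove [lcmw,bhxbx] add [bao,sxrss,uga] -> 7 lines: wiu rkei bao sxrss uga slotj jxui
Final line 1: wiu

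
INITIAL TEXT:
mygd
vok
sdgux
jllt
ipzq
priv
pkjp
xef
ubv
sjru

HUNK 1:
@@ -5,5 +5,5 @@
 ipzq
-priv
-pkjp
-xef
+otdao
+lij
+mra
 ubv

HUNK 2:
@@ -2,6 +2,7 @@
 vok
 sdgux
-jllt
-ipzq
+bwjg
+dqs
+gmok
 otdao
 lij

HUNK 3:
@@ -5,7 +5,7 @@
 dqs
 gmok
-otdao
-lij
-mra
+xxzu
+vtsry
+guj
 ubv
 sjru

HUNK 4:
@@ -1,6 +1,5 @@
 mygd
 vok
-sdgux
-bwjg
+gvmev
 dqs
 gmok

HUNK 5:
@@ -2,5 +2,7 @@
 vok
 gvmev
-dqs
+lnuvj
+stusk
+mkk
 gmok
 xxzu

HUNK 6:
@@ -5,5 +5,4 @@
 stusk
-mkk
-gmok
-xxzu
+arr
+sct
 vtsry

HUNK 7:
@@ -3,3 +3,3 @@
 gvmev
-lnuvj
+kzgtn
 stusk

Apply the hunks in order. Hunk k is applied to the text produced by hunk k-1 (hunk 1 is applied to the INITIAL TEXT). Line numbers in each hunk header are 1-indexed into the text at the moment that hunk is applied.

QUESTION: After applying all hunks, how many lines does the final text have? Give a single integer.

Hunk 1: at line 5 remove [priv,pkjp,xef] add [otdao,lij,mra] -> 10 lines: mygd vok sdgux jllt ipzq otdao lij mra ubv sjru
Hunk 2: at line 2 remove [jllt,ipzq] add [bwjg,dqs,gmok] -> 11 lines: mygd vok sdgux bwjg dqs gmok otdao lij mra ubv sjru
Hunk 3: at line 5 remove [otdao,lij,mra] add [xxzu,vtsry,guj] -> 11 lines: mygd vok sdgux bwjg dqs gmok xxzu vtsry guj ubv sjru
Hunk 4: at line 1 remove [sdgux,bwjg] add [gvmev] -> 10 lines: mygd vok gvmev dqs gmok xxzu vtsry guj ubv sjru
Hunk 5: at line 2 remove [dqs] add [lnuvj,stusk,mkk] -> 12 lines: mygd vok gvmev lnuvj stusk mkk gmok xxzu vtsry guj ubv sjru
Hunk 6: at line 5 remove [mkk,gmok,xxzu] add [arr,sct] -> 11 lines: mygd vok gvmev lnuvj stusk arr sct vtsry guj ubv sjru
Hunk 7: at line 3 remove [lnuvj] add [kzgtn] -> 11 lines: mygd vok gvmev kzgtn stusk arr sct vtsry guj ubv sjru
Final line count: 11

Answer: 11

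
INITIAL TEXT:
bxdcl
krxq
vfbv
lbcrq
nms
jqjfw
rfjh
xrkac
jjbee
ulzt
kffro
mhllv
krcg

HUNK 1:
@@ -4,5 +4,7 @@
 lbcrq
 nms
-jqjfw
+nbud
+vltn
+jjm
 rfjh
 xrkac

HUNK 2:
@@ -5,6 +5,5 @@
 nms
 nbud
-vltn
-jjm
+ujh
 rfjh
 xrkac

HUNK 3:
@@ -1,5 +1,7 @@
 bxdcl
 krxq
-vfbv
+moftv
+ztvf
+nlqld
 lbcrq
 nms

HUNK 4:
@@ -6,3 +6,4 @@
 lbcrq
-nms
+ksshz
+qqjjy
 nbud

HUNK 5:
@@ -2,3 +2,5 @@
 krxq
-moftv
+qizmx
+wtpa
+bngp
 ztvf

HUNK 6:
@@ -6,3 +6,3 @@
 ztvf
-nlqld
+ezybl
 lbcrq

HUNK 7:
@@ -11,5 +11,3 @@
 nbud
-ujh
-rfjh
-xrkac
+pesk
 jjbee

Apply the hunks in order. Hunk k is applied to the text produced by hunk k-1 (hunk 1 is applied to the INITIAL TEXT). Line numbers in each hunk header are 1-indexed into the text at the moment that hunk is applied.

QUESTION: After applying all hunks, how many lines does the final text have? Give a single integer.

Answer: 17

Derivation:
Hunk 1: at line 4 remove [jqjfw] add [nbud,vltn,jjm] -> 15 lines: bxdcl krxq vfbv lbcrq nms nbud vltn jjm rfjh xrkac jjbee ulzt kffro mhllv krcg
Hunk 2: at line 5 remove [vltn,jjm] add [ujh] -> 14 lines: bxdcl krxq vfbv lbcrq nms nbud ujh rfjh xrkac jjbee ulzt kffro mhllv krcg
Hunk 3: at line 1 remove [vfbv] add [moftv,ztvf,nlqld] -> 16 lines: bxdcl krxq moftv ztvf nlqld lbcrq nms nbud ujh rfjh xrkac jjbee ulzt kffro mhllv krcg
Hunk 4: at line 6 remove [nms] add [ksshz,qqjjy] -> 17 lines: bxdcl krxq moftv ztvf nlqld lbcrq ksshz qqjjy nbud ujh rfjh xrkac jjbee ulzt kffro mhllv krcg
Hunk 5: at line 2 remove [moftv] add [qizmx,wtpa,bngp] -> 19 lines: bxdcl krxq qizmx wtpa bngp ztvf nlqld lbcrq ksshz qqjjy nbud ujh rfjh xrkac jjbee ulzt kffro mhllv krcg
Hunk 6: at line 6 remove [nlqld] add [ezybl] -> 19 lines: bxdcl krxq qizmx wtpa bngp ztvf ezybl lbcrq ksshz qqjjy nbud ujh rfjh xrkac jjbee ulzt kffro mhllv krcg
Hunk 7: at line 11 remove [ujh,rfjh,xrkac] add [pesk] -> 17 lines: bxdcl krxq qizmx wtpa bngp ztvf ezybl lbcrq ksshz qqjjy nbud pesk jjbee ulzt kffro mhllv krcg
Final line count: 17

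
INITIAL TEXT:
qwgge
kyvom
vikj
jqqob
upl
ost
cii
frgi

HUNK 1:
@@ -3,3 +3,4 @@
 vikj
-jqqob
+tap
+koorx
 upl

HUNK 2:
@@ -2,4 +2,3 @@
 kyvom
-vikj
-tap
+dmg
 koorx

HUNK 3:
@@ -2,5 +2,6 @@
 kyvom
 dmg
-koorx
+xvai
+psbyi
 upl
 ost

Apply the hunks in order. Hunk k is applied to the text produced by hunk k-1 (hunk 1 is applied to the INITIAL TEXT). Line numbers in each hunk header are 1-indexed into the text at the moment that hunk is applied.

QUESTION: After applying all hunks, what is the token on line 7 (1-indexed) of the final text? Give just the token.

Hunk 1: at line 3 remove [jqqob] add [tap,koorx] -> 9 lines: qwgge kyvom vikj tap koorx upl ost cii frgi
Hunk 2: at line 2 remove [vikj,tap] add [dmg] -> 8 lines: qwgge kyvom dmg koorx upl ost cii frgi
Hunk 3: at line 2 remove [koorx] add [xvai,psbyi] -> 9 lines: qwgge kyvom dmg xvai psbyi upl ost cii frgi
Final line 7: ost

Answer: ost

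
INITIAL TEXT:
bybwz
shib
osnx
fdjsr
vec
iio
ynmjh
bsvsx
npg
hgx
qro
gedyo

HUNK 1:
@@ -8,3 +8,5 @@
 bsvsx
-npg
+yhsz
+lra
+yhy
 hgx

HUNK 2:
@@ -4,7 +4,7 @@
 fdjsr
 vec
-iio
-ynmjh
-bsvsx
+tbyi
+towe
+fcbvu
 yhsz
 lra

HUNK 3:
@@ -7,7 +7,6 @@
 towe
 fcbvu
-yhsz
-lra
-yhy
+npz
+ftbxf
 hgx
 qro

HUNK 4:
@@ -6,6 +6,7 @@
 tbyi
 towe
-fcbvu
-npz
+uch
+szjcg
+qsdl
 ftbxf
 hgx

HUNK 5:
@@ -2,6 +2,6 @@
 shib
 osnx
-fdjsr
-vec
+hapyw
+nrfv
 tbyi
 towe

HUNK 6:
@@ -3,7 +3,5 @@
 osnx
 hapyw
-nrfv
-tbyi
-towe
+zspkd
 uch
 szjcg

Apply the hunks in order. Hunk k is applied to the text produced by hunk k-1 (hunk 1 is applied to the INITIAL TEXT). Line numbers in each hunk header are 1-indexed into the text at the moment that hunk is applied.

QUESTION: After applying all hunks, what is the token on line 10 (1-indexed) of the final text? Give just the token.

Hunk 1: at line 8 remove [npg] add [yhsz,lra,yhy] -> 14 lines: bybwz shib osnx fdjsr vec iio ynmjh bsvsx yhsz lra yhy hgx qro gedyo
Hunk 2: at line 4 remove [iio,ynmjh,bsvsx] add [tbyi,towe,fcbvu] -> 14 lines: bybwz shib osnx fdjsr vec tbyi towe fcbvu yhsz lra yhy hgx qro gedyo
Hunk 3: at line 7 remove [yhsz,lra,yhy] add [npz,ftbxf] -> 13 lines: bybwz shib osnx fdjsr vec tbyi towe fcbvu npz ftbxf hgx qro gedyo
Hunk 4: at line 6 remove [fcbvu,npz] add [uch,szjcg,qsdl] -> 14 lines: bybwz shib osnx fdjsr vec tbyi towe uch szjcg qsdl ftbxf hgx qro gedyo
Hunk 5: at line 2 remove [fdjsr,vec] add [hapyw,nrfv] -> 14 lines: bybwz shib osnx hapyw nrfv tbyi towe uch szjcg qsdl ftbxf hgx qro gedyo
Hunk 6: at line 3 remove [nrfv,tbyi,towe] add [zspkd] -> 12 lines: bybwz shib osnx hapyw zspkd uch szjcg qsdl ftbxf hgx qro gedyo
Final line 10: hgx

Answer: hgx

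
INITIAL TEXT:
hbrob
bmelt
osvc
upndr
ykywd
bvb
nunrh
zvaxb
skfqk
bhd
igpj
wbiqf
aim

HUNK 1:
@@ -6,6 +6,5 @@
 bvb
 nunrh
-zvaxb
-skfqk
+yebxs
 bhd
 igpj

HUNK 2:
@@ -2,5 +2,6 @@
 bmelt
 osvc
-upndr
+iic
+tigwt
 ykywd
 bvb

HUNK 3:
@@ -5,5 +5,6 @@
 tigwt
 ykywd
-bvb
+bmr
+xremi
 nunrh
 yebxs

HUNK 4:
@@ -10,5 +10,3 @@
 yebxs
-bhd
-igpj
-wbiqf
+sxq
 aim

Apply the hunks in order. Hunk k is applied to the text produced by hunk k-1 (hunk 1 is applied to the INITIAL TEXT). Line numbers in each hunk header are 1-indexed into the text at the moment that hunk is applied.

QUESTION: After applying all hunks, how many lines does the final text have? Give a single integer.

Hunk 1: at line 6 remove [zvaxb,skfqk] add [yebxs] -> 12 lines: hbrob bmelt osvc upndr ykywd bvb nunrh yebxs bhd igpj wbiqf aim
Hunk 2: at line 2 remove [upndr] add [iic,tigwt] -> 13 lines: hbrob bmelt osvc iic tigwt ykywd bvb nunrh yebxs bhd igpj wbiqf aim
Hunk 3: at line 5 remove [bvb] add [bmr,xremi] -> 14 lines: hbrob bmelt osvc iic tigwt ykywd bmr xremi nunrh yebxs bhd igpj wbiqf aim
Hunk 4: at line 10 remove [bhd,igpj,wbiqf] add [sxq] -> 12 lines: hbrob bmelt osvc iic tigwt ykywd bmr xremi nunrh yebxs sxq aim
Final line count: 12

Answer: 12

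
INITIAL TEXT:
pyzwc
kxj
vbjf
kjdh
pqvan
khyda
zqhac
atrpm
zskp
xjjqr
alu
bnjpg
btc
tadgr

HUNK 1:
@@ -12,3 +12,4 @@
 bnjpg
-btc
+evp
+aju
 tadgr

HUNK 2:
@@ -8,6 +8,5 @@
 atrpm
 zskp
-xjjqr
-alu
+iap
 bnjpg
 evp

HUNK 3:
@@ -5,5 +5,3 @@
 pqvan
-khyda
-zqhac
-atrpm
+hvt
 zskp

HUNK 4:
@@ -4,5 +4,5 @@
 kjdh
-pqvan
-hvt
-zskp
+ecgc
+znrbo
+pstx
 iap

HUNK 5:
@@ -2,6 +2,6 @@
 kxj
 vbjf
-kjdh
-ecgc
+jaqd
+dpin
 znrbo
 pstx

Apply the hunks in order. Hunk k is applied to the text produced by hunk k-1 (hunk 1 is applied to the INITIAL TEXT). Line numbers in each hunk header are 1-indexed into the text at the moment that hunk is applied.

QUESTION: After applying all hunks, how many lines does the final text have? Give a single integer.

Answer: 12

Derivation:
Hunk 1: at line 12 remove [btc] add [evp,aju] -> 15 lines: pyzwc kxj vbjf kjdh pqvan khyda zqhac atrpm zskp xjjqr alu bnjpg evp aju tadgr
Hunk 2: at line 8 remove [xjjqr,alu] add [iap] -> 14 lines: pyzwc kxj vbjf kjdh pqvan khyda zqhac atrpm zskp iap bnjpg evp aju tadgr
Hunk 3: at line 5 remove [khyda,zqhac,atrpm] add [hvt] -> 12 lines: pyzwc kxj vbjf kjdh pqvan hvt zskp iap bnjpg evp aju tadgr
Hunk 4: at line 4 remove [pqvan,hvt,zskp] add [ecgc,znrbo,pstx] -> 12 lines: pyzwc kxj vbjf kjdh ecgc znrbo pstx iap bnjpg evp aju tadgr
Hunk 5: at line 2 remove [kjdh,ecgc] add [jaqd,dpin] -> 12 lines: pyzwc kxj vbjf jaqd dpin znrbo pstx iap bnjpg evp aju tadgr
Final line count: 12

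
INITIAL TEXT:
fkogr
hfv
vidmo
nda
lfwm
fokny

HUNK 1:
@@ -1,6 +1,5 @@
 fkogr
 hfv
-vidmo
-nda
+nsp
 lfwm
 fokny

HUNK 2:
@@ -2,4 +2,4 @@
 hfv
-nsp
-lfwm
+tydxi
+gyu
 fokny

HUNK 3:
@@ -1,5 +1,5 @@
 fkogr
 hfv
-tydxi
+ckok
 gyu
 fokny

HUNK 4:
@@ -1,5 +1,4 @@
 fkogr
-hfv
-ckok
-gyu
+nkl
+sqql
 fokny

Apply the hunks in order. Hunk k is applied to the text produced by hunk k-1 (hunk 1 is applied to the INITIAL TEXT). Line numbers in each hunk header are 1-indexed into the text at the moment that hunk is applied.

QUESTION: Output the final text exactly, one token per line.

Hunk 1: at line 1 remove [vidmo,nda] add [nsp] -> 5 lines: fkogr hfv nsp lfwm fokny
Hunk 2: at line 2 remove [nsp,lfwm] add [tydxi,gyu] -> 5 lines: fkogr hfv tydxi gyu fokny
Hunk 3: at line 1 remove [tydxi] add [ckok] -> 5 lines: fkogr hfv ckok gyu fokny
Hunk 4: at line 1 remove [hfv,ckok,gyu] add [nkl,sqql] -> 4 lines: fkogr nkl sqql fokny

Answer: fkogr
nkl
sqql
fokny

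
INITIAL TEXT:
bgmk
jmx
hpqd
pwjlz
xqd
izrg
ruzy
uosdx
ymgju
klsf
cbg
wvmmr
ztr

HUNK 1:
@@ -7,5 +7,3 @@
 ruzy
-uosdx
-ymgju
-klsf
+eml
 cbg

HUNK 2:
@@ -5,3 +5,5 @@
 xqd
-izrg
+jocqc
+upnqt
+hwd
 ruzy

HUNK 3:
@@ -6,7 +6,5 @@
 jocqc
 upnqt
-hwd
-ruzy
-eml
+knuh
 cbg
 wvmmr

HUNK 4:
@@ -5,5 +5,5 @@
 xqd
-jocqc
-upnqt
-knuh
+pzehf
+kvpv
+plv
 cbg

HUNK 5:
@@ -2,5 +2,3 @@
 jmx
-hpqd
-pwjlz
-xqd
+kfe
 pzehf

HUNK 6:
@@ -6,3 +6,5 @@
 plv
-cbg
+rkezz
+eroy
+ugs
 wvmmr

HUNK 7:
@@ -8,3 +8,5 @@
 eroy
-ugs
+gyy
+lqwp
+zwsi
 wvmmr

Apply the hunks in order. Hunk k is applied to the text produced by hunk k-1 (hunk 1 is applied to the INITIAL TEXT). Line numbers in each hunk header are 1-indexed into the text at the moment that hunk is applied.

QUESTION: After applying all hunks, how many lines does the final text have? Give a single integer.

Hunk 1: at line 7 remove [uosdx,ymgju,klsf] add [eml] -> 11 lines: bgmk jmx hpqd pwjlz xqd izrg ruzy eml cbg wvmmr ztr
Hunk 2: at line 5 remove [izrg] add [jocqc,upnqt,hwd] -> 13 lines: bgmk jmx hpqd pwjlz xqd jocqc upnqt hwd ruzy eml cbg wvmmr ztr
Hunk 3: at line 6 remove [hwd,ruzy,eml] add [knuh] -> 11 lines: bgmk jmx hpqd pwjlz xqd jocqc upnqt knuh cbg wvmmr ztr
Hunk 4: at line 5 remove [jocqc,upnqt,knuh] add [pzehf,kvpv,plv] -> 11 lines: bgmk jmx hpqd pwjlz xqd pzehf kvpv plv cbg wvmmr ztr
Hunk 5: at line 2 remove [hpqd,pwjlz,xqd] add [kfe] -> 9 lines: bgmk jmx kfe pzehf kvpv plv cbg wvmmr ztr
Hunk 6: at line 6 remove [cbg] add [rkezz,eroy,ugs] -> 11 lines: bgmk jmx kfe pzehf kvpv plv rkezz eroy ugs wvmmr ztr
Hunk 7: at line 8 remove [ugs] add [gyy,lqwp,zwsi] -> 13 lines: bgmk jmx kfe pzehf kvpv plv rkezz eroy gyy lqwp zwsi wvmmr ztr
Final line count: 13

Answer: 13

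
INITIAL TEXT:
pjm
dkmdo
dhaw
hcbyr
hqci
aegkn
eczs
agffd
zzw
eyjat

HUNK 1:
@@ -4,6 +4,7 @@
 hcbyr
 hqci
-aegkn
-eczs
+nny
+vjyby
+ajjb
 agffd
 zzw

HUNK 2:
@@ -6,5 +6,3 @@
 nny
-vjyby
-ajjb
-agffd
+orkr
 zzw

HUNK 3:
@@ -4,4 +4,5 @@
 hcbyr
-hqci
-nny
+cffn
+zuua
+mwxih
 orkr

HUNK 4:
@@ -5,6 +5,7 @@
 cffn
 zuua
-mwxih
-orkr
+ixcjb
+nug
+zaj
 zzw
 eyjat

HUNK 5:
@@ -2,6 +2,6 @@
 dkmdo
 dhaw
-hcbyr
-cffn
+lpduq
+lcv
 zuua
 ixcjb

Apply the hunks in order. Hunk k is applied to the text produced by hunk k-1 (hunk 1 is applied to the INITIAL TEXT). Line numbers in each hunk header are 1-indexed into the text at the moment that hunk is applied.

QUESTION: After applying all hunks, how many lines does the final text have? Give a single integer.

Hunk 1: at line 4 remove [aegkn,eczs] add [nny,vjyby,ajjb] -> 11 lines: pjm dkmdo dhaw hcbyr hqci nny vjyby ajjb agffd zzw eyjat
Hunk 2: at line 6 remove [vjyby,ajjb,agffd] add [orkr] -> 9 lines: pjm dkmdo dhaw hcbyr hqci nny orkr zzw eyjat
Hunk 3: at line 4 remove [hqci,nny] add [cffn,zuua,mwxih] -> 10 lines: pjm dkmdo dhaw hcbyr cffn zuua mwxih orkr zzw eyjat
Hunk 4: at line 5 remove [mwxih,orkr] add [ixcjb,nug,zaj] -> 11 lines: pjm dkmdo dhaw hcbyr cffn zuua ixcjb nug zaj zzw eyjat
Hunk 5: at line 2 remove [hcbyr,cffn] add [lpduq,lcv] -> 11 lines: pjm dkmdo dhaw lpduq lcv zuua ixcjb nug zaj zzw eyjat
Final line count: 11

Answer: 11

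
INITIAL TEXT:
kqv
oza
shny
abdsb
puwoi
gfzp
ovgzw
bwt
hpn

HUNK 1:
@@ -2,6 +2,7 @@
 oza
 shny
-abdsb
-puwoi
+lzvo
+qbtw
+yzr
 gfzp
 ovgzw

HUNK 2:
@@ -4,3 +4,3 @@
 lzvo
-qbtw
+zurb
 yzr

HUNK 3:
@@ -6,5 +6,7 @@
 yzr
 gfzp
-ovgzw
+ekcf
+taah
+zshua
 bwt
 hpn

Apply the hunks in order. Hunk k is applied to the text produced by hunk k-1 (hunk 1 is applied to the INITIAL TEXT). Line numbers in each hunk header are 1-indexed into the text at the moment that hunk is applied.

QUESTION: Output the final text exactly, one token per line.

Hunk 1: at line 2 remove [abdsb,puwoi] add [lzvo,qbtw,yzr] -> 10 lines: kqv oza shny lzvo qbtw yzr gfzp ovgzw bwt hpn
Hunk 2: at line 4 remove [qbtw] add [zurb] -> 10 lines: kqv oza shny lzvo zurb yzr gfzp ovgzw bwt hpn
Hunk 3: at line 6 remove [ovgzw] add [ekcf,taah,zshua] -> 12 lines: kqv oza shny lzvo zurb yzr gfzp ekcf taah zshua bwt hpn

Answer: kqv
oza
shny
lzvo
zurb
yzr
gfzp
ekcf
taah
zshua
bwt
hpn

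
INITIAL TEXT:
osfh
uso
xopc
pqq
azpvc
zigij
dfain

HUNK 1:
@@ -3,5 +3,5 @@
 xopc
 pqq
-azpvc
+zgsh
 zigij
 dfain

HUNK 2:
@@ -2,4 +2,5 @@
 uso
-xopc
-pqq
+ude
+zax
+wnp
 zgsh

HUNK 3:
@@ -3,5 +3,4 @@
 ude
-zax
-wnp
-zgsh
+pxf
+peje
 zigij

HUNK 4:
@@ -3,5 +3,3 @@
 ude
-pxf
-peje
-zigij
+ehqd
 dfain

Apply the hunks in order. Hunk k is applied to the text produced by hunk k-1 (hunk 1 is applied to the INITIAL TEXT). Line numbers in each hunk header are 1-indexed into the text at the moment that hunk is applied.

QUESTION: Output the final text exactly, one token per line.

Answer: osfh
uso
ude
ehqd
dfain

Derivation:
Hunk 1: at line 3 remove [azpvc] add [zgsh] -> 7 lines: osfh uso xopc pqq zgsh zigij dfain
Hunk 2: at line 2 remove [xopc,pqq] add [ude,zax,wnp] -> 8 lines: osfh uso ude zax wnp zgsh zigij dfain
Hunk 3: at line 3 remove [zax,wnp,zgsh] add [pxf,peje] -> 7 lines: osfh uso ude pxf peje zigij dfain
Hunk 4: at line 3 remove [pxf,peje,zigij] add [ehqd] -> 5 lines: osfh uso ude ehqd dfain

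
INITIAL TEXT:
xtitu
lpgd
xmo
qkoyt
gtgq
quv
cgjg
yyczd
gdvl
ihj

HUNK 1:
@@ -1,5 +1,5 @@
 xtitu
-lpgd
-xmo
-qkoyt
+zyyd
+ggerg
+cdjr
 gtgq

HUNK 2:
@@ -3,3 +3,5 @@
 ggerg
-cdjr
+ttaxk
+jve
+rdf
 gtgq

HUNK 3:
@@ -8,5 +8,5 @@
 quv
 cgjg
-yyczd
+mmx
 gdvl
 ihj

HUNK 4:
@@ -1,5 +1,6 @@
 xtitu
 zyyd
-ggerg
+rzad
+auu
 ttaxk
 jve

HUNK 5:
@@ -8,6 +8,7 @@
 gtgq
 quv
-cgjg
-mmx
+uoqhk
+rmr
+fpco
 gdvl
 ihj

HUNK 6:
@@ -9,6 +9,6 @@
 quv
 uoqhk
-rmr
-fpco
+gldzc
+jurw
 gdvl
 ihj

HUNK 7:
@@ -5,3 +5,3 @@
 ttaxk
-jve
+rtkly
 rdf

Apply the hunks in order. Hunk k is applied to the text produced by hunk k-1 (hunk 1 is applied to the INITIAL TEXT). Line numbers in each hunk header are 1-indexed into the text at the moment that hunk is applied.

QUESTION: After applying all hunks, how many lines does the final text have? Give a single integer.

Answer: 14

Derivation:
Hunk 1: at line 1 remove [lpgd,xmo,qkoyt] add [zyyd,ggerg,cdjr] -> 10 lines: xtitu zyyd ggerg cdjr gtgq quv cgjg yyczd gdvl ihj
Hunk 2: at line 3 remove [cdjr] add [ttaxk,jve,rdf] -> 12 lines: xtitu zyyd ggerg ttaxk jve rdf gtgq quv cgjg yyczd gdvl ihj
Hunk 3: at line 8 remove [yyczd] add [mmx] -> 12 lines: xtitu zyyd ggerg ttaxk jve rdf gtgq quv cgjg mmx gdvl ihj
Hunk 4: at line 1 remove [ggerg] add [rzad,auu] -> 13 lines: xtitu zyyd rzad auu ttaxk jve rdf gtgq quv cgjg mmx gdvl ihj
Hunk 5: at line 8 remove [cgjg,mmx] add [uoqhk,rmr,fpco] -> 14 lines: xtitu zyyd rzad auu ttaxk jve rdf gtgq quv uoqhk rmr fpco gdvl ihj
Hunk 6: at line 9 remove [rmr,fpco] add [gldzc,jurw] -> 14 lines: xtitu zyyd rzad auu ttaxk jve rdf gtgq quv uoqhk gldzc jurw gdvl ihj
Hunk 7: at line 5 remove [jve] add [rtkly] -> 14 lines: xtitu zyyd rzad auu ttaxk rtkly rdf gtgq quv uoqhk gldzc jurw gdvl ihj
Final line count: 14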